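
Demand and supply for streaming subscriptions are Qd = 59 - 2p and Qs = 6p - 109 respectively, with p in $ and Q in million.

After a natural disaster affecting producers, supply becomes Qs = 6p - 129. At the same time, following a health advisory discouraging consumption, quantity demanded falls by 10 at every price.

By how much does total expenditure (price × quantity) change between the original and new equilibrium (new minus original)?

-256.875

Solve the original market: 59 - 2p = 6p - 109, hence p = 21 and Q = 17.
After the shift, demand is Qd = 49 - 2p and supply is Qs = 6p - 129.
Clearing the new market: 49 - 2p = 6p - 129, so p = 22.25 and Q = 4.5.
Expenditure moves from 21×17 = 357 to 22.25×4.5 = 100.125; change = -256.875.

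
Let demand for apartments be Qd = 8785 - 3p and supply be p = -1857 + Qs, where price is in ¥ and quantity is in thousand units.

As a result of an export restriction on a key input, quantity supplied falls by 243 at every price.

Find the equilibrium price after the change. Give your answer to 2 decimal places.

1792.75

Solve the original market: 8785 - 3p = p + 1857, hence p = 1732 and Q = 3589.
With the change applied: demand Qd = 8785 - 3p, supply Qs = p + 1614.
Setting them equal: 8785 - 3p = p + 1614 → 7171 = 4p, so p = 1792.75 and Q = 3406.75.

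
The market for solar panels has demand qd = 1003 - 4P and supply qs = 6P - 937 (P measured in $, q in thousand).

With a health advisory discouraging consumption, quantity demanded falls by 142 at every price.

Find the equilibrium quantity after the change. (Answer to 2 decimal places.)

Initially, 1003 - 4P = 6P - 937, so 1940 = 10P and P = 194, q = 227.
The new curves are qd = 861 - 4P (demand) and qs = 6P - 937 (supply).
Clearing the new market: 861 - 4P = 6P - 937, so P = 179.8 and q = 141.8.

141.80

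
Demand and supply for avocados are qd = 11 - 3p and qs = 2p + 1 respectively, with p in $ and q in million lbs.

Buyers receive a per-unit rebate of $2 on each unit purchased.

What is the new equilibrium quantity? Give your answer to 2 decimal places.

Solve the original market: 11 - 3p = 2p + 1, hence p = 2 and q = 5.
Since buyers' out-of-pocket price is the market price minus the rebate, the effective demand curve becomes qd = 17 - 3p.
Equate the new curves: 17 - 3p = 2p + 1, giving 16 = 5p, p = 3.2, q = 7.4.

7.40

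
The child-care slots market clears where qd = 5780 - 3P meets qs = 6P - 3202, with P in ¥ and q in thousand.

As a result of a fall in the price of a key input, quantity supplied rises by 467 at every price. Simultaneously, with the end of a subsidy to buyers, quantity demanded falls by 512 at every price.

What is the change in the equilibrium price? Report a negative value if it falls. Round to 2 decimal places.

-108.78

Before the shock: 5780 - 3P = 6P - 3202 ⇒ 8982 = 9P ⇒ P = 998, q = 2786.
After the shift, demand is qd = 5268 - 3P and supply is qs = 6P - 2735.
New equilibrium: 5268 - 3P = 6P - 2735 ⇒ 8003 = 9P ⇒ P = 8003/9 ≈ 889.2222, q = 7801/3 ≈ 2600.3333.
ΔP = 889.2222 − 998 = -108.78.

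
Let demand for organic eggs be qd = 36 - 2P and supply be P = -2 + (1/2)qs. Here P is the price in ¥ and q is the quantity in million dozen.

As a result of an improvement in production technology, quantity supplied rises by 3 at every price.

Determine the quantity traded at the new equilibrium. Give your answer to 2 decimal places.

21.50

Original equilibrium: 36 - 2P = 2P + 4 gives 32 = 4P, so P = 8 and q = 20.
The new curves are qd = 36 - 2P (demand) and qs = 2P + 7 (supply).
Clearing the new market: 36 - 2P = 2P + 7, so P = 7.25 and q = 21.5.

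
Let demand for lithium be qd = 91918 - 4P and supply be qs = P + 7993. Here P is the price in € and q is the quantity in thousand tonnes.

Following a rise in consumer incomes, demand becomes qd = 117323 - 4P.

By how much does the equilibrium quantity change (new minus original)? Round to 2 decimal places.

+5081.00

Original equilibrium: 91918 - 4P = P + 7993 gives 83925 = 5P, so P = 16785 and q = 24778.
With the change applied: demand qd = 117323 - 4P, supply qs = P + 7993.
New equilibrium: 117323 - 4P = P + 7993 ⇒ 109330 = 5P ⇒ P = 21866, q = 29859.
Δq = 29859 − 24778 = +5081.00.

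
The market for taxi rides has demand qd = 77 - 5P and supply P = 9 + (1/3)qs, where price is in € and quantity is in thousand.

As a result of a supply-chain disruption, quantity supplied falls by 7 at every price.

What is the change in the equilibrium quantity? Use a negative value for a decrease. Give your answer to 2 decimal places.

-4.38

Before the shock: 77 - 5P = 3P - 27 ⇒ 104 = 8P ⇒ P = 13, q = 12.
After the shift, demand is qd = 77 - 5P and supply is qs = 3P - 34.
Clearing the new market: 77 - 5P = 3P - 34, so P = 13.875 and q = 7.625.
Δq = 7.625 − 12 = -4.38.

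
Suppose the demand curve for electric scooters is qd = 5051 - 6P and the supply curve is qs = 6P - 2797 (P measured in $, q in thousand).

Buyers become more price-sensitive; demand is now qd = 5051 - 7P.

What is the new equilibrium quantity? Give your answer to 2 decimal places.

Solve the original market: 5051 - 6P = 6P - 2797, hence P = 654 and q = 1127.
After the shift, demand is qd = 5051 - 7P and supply is qs = 6P - 2797.
Clearing the new market: 5051 - 7P = 6P - 2797, so P = 7848/13 ≈ 603.6923 and q = 10727/13 ≈ 825.1538.

825.15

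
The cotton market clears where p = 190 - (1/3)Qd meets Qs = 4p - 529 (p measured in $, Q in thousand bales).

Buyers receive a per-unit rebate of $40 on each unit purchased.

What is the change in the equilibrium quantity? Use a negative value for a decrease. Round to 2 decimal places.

Before the shock: 570 - 3p = 4p - 529 ⇒ 1099 = 7p ⇒ p = 157, Q = 99.
Since buyers' out-of-pocket price is the market price minus the rebate, the effective demand curve becomes Qd = 690 - 3p.
Setting them equal: 690 - 3p = 4p - 529 → 1219 = 7p, so p = 1219/7 ≈ 174.1429 and Q = 1173/7 ≈ 167.5714.
ΔQ = 167.5714 − 99 = +68.57.

+68.57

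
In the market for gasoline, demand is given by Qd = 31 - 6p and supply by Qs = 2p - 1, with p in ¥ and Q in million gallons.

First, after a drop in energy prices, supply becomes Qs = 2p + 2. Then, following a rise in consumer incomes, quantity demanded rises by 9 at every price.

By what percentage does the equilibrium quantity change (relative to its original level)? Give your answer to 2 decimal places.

Before the shock: 31 - 6p = 2p - 1 ⇒ 32 = 8p ⇒ p = 4, Q = 7.
After the shift, demand is Qd = 40 - 6p and supply is Qs = 2p + 2.
Clearing the new market: 40 - 6p = 2p + 2, so p = 4.75 and Q = 11.5.
%ΔQ = (11.5 − 7) / 7 × 100 = +64.29%.

+64.29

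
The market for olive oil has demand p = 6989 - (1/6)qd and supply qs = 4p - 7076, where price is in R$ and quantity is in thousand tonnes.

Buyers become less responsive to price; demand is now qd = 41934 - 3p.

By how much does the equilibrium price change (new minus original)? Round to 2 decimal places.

+2100.43

Initially, 41934 - 6p = 4p - 7076, so 49010 = 10p and p = 4901, q = 12528.
The shock moves the curves to qd = 41934 - 3p and qs = 4p - 7076.
Clearing the new market: 41934 - 3p = 4p - 7076, so p = 49010/7 ≈ 7001.4286 and q = 146508/7 ≈ 20929.7143.
Δp = 7001.4286 − 4901 = +2100.43.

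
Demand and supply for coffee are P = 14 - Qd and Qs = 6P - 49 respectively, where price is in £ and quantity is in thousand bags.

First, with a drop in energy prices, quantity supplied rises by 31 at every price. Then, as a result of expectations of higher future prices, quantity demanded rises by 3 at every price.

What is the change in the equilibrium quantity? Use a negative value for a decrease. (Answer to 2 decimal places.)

Solve the original market: 14 - P = 6P - 49, hence P = 9 and Q = 5.
After the shift, demand is Qd = 17 - P and supply is Qs = 6P - 18.
New equilibrium: 17 - P = 6P - 18 ⇒ 35 = 7P ⇒ P = 5, Q = 12.
ΔQ = 12 − 5 = +7.00.

+7.00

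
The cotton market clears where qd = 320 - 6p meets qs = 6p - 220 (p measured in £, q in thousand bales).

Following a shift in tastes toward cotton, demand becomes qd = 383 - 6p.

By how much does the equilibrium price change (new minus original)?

Solve the original market: 320 - 6p = 6p - 220, hence p = 45 and q = 50.
The shock moves the curves to qd = 383 - 6p and qs = 6p - 220.
Clearing the new market: 383 - 6p = 6p - 220, so p = 50.25 and q = 81.5.
Δp = 50.25 − 45 = +5.25.

+5.25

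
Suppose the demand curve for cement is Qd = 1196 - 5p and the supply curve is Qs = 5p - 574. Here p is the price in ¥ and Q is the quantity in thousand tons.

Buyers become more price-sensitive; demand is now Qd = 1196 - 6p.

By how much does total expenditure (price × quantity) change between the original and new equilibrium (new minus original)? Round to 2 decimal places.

Solve the original market: 1196 - 5p = 5p - 574, hence p = 177 and Q = 311.
After the shift, demand is Qd = 1196 - 6p and supply is Qs = 5p - 574.
Clearing the new market: 1196 - 6p = 5p - 574, so p = 1770/11 ≈ 160.9091 and Q = 2536/11 ≈ 230.5455.
Expenditure moves from 177×311 = 55047 to 160.9091×230.5455 = 37096.8595; change = -17950.14.

-17950.14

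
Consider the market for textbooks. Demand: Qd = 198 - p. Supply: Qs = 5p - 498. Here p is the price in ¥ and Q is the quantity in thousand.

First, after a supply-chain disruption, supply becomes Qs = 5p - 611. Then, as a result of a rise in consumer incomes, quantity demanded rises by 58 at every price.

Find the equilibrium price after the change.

144.5

Solve the original market: 198 - p = 5p - 498, hence p = 116 and Q = 82.
After the shift, demand is Qd = 256 - p and supply is Qs = 5p - 611.
Clearing the new market: 256 - p = 5p - 611, so p = 144.5 and Q = 111.5.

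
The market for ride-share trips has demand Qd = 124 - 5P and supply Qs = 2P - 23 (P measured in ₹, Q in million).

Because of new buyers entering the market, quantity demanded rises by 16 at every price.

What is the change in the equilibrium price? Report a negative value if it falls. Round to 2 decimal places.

Original equilibrium: 124 - 5P = 2P - 23 gives 147 = 7P, so P = 21 and Q = 19.
The new curves are Qd = 140 - 5P (demand) and Qs = 2P - 23 (supply).
Equate the new curves: 140 - 5P = 2P - 23, giving 163 = 7P, P = 163/7 ≈ 23.2857, Q = 165/7 ≈ 23.5714.
ΔP = 23.2857 − 21 = +2.29.

+2.29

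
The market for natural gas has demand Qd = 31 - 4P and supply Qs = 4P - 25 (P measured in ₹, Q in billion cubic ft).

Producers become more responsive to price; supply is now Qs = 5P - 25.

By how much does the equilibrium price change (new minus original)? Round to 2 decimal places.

Original equilibrium: 31 - 4P = 4P - 25 gives 56 = 8P, so P = 7 and Q = 3.
The new curves are Qd = 31 - 4P (demand) and Qs = 5P - 25 (supply).
Clearing the new market: 31 - 4P = 5P - 25, so P = 56/9 ≈ 6.2222 and Q = 55/9 ≈ 6.1111.
ΔP = 6.2222 − 7 = -0.78.

-0.78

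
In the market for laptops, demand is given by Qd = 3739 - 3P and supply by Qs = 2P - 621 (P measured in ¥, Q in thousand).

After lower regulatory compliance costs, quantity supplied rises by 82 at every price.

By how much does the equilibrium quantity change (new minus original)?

+49.2

Initially, 3739 - 3P = 2P - 621, so 4360 = 5P and P = 872, Q = 1123.
After the shift, demand is Qd = 3739 - 3P and supply is Qs = 2P - 539.
New equilibrium: 3739 - 3P = 2P - 539 ⇒ 4278 = 5P ⇒ P = 855.6, Q = 1172.2.
ΔQ = 1172.2 − 1123 = +49.2.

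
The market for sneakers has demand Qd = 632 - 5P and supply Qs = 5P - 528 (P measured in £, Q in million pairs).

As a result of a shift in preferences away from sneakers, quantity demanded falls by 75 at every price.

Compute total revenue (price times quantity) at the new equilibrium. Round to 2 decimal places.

1573.25

Solve the original market: 632 - 5P = 5P - 528, hence P = 116 and Q = 52.
With the change applied: demand Qd = 557 - 5P, supply Qs = 5P - 528.
Setting them equal: 557 - 5P = 5P - 528 → 1085 = 10P, so P = 108.5 and Q = 14.5.
New expenditure = 108.5 × 14.5 = 1573.25.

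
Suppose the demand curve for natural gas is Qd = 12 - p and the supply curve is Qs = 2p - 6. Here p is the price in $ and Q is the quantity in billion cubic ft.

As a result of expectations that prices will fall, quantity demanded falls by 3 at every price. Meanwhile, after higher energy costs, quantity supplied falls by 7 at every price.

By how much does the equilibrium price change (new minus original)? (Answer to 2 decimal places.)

Initially, 12 - p = 2p - 6, so 18 = 3p and p = 6, Q = 6.
The shock moves the curves to Qd = 9 - p and Qs = 2p - 13.
Equate the new curves: 9 - p = 2p - 13, giving 22 = 3p, p = 22/3 ≈ 7.3333, Q = 5/3 ≈ 1.6667.
Δp = 7.3333 − 6 = +1.33.

+1.33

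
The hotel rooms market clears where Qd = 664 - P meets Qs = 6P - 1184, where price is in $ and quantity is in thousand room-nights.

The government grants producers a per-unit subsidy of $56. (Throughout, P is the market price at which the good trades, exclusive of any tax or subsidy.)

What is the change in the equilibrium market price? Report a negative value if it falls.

Original equilibrium: 664 - P = 6P - 1184 gives 1848 = 7P, so P = 264 and Q = 400.
Since sellers receive the price plus the subsidy, the effective supply curve becomes Qs = 6P - 848.
Equate the new curves: 664 - P = 6P - 848, giving 1512 = 7P, P = 216, Q = 448.
ΔP = 216 − 264 = -48.

-48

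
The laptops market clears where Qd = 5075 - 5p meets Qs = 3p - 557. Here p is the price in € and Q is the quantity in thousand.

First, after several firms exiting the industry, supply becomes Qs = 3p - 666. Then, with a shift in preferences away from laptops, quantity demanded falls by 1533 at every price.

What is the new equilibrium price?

Original equilibrium: 5075 - 5p = 3p - 557 gives 5632 = 8p, so p = 704 and Q = 1555.
With the change applied: demand Qd = 3542 - 5p, supply Qs = 3p - 666.
Equate the new curves: 3542 - 5p = 3p - 666, giving 4208 = 8p, p = 526, Q = 912.

526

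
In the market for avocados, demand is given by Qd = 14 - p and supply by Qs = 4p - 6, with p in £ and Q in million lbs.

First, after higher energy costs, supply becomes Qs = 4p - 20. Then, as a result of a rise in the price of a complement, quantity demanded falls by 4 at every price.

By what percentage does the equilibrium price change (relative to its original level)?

Before the shock: 14 - p = 4p - 6 ⇒ 20 = 5p ⇒ p = 4, Q = 10.
After the shift, demand is Qd = 10 - p and supply is Qs = 4p - 20.
Setting them equal: 10 - p = 4p - 20 → 30 = 5p, so p = 6 and Q = 4.
%Δp = (6 − 4) / 4 × 100 = +50%.

+50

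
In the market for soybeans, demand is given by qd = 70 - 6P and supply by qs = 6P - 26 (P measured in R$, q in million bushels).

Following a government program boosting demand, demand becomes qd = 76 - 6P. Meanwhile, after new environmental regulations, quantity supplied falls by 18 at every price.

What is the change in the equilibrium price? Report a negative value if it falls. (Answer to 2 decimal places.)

+2.00

Original equilibrium: 70 - 6P = 6P - 26 gives 96 = 12P, so P = 8 and q = 22.
The new curves are qd = 76 - 6P (demand) and qs = 6P - 44 (supply).
Setting them equal: 76 - 6P = 6P - 44 → 120 = 12P, so P = 10 and q = 16.
ΔP = 10 − 8 = +2.00.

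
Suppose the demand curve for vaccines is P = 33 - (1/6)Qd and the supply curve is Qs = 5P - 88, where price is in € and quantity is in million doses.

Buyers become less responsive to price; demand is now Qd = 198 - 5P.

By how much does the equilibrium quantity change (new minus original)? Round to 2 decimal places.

Initially, 198 - 6P = 5P - 88, so 286 = 11P and P = 26, Q = 42.
With the change applied: demand Qd = 198 - 5P, supply Qs = 5P - 88.
Clearing the new market: 198 - 5P = 5P - 88, so P = 28.6 and Q = 55.
ΔQ = 55 − 42 = +13.00.

+13.00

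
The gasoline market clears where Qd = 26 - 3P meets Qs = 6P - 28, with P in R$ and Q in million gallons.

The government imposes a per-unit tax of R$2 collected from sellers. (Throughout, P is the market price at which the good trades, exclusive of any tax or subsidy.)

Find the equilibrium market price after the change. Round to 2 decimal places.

7.33

Initially, 26 - 3P = 6P - 28, so 54 = 9P and P = 6, Q = 8.
Since sellers keep the price net of the tax, the effective supply curve becomes Qs = 6P - 40.
New equilibrium: 26 - 3P = 6P - 40 ⇒ 66 = 9P ⇒ P = 22/3 ≈ 7.3333, Q = 4.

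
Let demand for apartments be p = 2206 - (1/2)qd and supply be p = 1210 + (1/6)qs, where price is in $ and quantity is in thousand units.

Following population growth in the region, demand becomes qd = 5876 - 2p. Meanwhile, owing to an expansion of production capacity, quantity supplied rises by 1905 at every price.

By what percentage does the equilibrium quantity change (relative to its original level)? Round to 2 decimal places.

Initially, 4412 - 2p = 6p - 7260, so 11672 = 8p and p = 1459, q = 1494.
The shock moves the curves to qd = 5876 - 2p and qs = 6p - 5355.
New equilibrium: 5876 - 2p = 6p - 5355 ⇒ 11231 = 8p ⇒ p = 1403.875, q = 3068.25.
%Δq = (3068.25 − 1494) / 1494 × 100 = +105.37%.

+105.37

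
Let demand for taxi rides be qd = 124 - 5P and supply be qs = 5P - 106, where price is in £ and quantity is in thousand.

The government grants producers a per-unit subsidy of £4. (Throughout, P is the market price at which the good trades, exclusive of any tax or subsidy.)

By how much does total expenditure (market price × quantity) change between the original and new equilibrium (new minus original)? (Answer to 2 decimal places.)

Initially, 124 - 5P = 5P - 106, so 230 = 10P and P = 23, q = 9.
Since sellers receive the price plus the subsidy, the effective supply curve becomes qs = 5P - 86.
Equate the new curves: 124 - 5P = 5P - 86, giving 210 = 10P, P = 21, q = 19.
Expenditure moves from 23×9 = 207 to 21×19 = 399; change = +192.00.

+192.00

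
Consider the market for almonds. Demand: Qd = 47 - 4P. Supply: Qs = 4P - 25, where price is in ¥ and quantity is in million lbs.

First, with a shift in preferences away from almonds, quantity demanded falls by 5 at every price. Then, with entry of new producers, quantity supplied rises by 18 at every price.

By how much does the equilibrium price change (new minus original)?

Before the shock: 47 - 4P = 4P - 25 ⇒ 72 = 8P ⇒ P = 9, Q = 11.
After the shift, demand is Qd = 42 - 4P and supply is Qs = 4P - 7.
New equilibrium: 42 - 4P = 4P - 7 ⇒ 49 = 8P ⇒ P = 6.125, Q = 17.5.
ΔP = 6.125 − 9 = -2.875.

-2.875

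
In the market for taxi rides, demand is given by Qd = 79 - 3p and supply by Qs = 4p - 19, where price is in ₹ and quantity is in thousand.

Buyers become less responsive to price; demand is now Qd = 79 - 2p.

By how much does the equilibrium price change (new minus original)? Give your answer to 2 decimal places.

+2.33

Solve the original market: 79 - 3p = 4p - 19, hence p = 14 and Q = 37.
After the shift, demand is Qd = 79 - 2p and supply is Qs = 4p - 19.
Equate the new curves: 79 - 2p = 4p - 19, giving 98 = 6p, p = 49/3 ≈ 16.3333, Q = 139/3 ≈ 46.3333.
Δp = 16.3333 − 14 = +2.33.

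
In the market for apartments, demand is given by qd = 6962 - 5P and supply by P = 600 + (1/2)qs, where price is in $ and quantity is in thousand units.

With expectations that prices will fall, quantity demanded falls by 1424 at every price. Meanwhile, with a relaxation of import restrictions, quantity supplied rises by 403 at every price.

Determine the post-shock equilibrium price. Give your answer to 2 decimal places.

905.00

Initially, 6962 - 5P = 2P - 1200, so 8162 = 7P and P = 1166, q = 1132.
The new curves are qd = 5538 - 5P (demand) and qs = 2P - 797 (supply).
Clearing the new market: 5538 - 5P = 2P - 797, so P = 905 and q = 1013.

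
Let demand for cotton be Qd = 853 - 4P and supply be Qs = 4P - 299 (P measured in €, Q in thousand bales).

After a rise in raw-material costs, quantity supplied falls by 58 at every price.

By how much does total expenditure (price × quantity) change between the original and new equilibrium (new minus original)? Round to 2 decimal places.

-2378.00

Before the shock: 853 - 4P = 4P - 299 ⇒ 1152 = 8P ⇒ P = 144, Q = 277.
The shock moves the curves to Qd = 853 - 4P and Qs = 4P - 357.
Equate the new curves: 853 - 4P = 4P - 357, giving 1210 = 8P, P = 151.25, Q = 248.
Expenditure moves from 144×277 = 39888 to 151.25×248 = 37510; change = -2378.00.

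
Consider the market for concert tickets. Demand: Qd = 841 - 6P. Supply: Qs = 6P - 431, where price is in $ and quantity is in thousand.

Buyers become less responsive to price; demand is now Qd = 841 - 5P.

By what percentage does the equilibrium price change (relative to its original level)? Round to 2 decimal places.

+9.09

Original equilibrium: 841 - 6P = 6P - 431 gives 1272 = 12P, so P = 106 and Q = 205.
After the shift, demand is Qd = 841 - 5P and supply is Qs = 6P - 431.
New equilibrium: 841 - 5P = 6P - 431 ⇒ 1272 = 11P ⇒ P = 1272/11 ≈ 115.6364, Q = 2891/11 ≈ 262.8182.
%ΔP = (115.6364 − 106) / 106 × 100 = +9.09%.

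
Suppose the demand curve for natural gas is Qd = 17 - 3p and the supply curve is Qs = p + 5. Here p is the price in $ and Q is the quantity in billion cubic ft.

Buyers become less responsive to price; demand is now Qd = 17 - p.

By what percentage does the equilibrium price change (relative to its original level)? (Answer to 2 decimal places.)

+100.00

Solve the original market: 17 - 3p = p + 5, hence p = 3 and Q = 8.
The shock moves the curves to Qd = 17 - p and Qs = p + 5.
Clearing the new market: 17 - p = p + 5, so p = 6 and Q = 11.
%Δp = (6 − 3) / 3 × 100 = +100.00%.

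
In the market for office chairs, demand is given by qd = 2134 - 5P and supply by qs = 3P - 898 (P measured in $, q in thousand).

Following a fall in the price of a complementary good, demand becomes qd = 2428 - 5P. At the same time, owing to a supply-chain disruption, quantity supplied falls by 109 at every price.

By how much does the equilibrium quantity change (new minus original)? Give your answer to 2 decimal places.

+42.13

Before the shock: 2134 - 5P = 3P - 898 ⇒ 3032 = 8P ⇒ P = 379, q = 239.
The new curves are qd = 2428 - 5P (demand) and qs = 3P - 1007 (supply).
Equate the new curves: 2428 - 5P = 3P - 1007, giving 3435 = 8P, P = 429.375, q = 281.125.
Δq = 281.125 − 239 = +42.13.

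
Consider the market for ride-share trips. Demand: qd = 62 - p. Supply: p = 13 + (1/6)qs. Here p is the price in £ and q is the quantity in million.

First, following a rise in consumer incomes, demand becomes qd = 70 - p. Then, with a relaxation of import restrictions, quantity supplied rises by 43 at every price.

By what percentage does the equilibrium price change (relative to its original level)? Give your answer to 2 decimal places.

-25.00

Initially, 62 - p = 6p - 78, so 140 = 7p and p = 20, q = 42.
After the shift, demand is qd = 70 - p and supply is qs = 6p - 35.
New equilibrium: 70 - p = 6p - 35 ⇒ 105 = 7p ⇒ p = 15, q = 55.
%Δp = (15 − 20) / 20 × 100 = -25.00%.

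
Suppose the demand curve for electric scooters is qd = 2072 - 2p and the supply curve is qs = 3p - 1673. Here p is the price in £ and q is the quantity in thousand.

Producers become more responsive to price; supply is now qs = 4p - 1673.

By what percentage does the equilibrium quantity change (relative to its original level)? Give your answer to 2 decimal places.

+43.50

Before the shock: 2072 - 2p = 3p - 1673 ⇒ 3745 = 5p ⇒ p = 749, q = 574.
With the change applied: demand qd = 2072 - 2p, supply qs = 4p - 1673.
New equilibrium: 2072 - 2p = 4p - 1673 ⇒ 3745 = 6p ⇒ p = 3745/6 ≈ 624.1667, q = 2471/3 ≈ 823.6667.
%Δq = (823.6667 − 574) / 574 × 100 = +43.50%.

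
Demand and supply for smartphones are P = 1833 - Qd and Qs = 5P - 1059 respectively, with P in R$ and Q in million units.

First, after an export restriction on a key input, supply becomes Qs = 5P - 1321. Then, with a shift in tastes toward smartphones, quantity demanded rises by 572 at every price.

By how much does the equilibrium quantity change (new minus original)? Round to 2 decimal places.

+433.00

Before the shock: 1833 - P = 5P - 1059 ⇒ 2892 = 6P ⇒ P = 482, Q = 1351.
The new curves are Qd = 2405 - P (demand) and Qs = 5P - 1321 (supply).
New equilibrium: 2405 - P = 5P - 1321 ⇒ 3726 = 6P ⇒ P = 621, Q = 1784.
ΔQ = 1784 − 1351 = +433.00.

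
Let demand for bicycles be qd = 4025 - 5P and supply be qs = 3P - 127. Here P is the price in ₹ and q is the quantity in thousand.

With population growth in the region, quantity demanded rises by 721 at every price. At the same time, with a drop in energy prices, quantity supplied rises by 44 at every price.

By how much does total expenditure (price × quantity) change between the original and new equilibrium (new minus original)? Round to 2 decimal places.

Solve the original market: 4025 - 5P = 3P - 127, hence P = 519 and q = 1430.
The shock moves the curves to qd = 4746 - 5P and qs = 3P - 83.
Equate the new curves: 4746 - 5P = 3P - 83, giving 4829 = 8P, P = 603.625, q = 1727.875.
Expenditure moves from 519×1430 = 742170 to 603.625×1727.875 = 1042988.546875; change = +300818.55.

+300818.55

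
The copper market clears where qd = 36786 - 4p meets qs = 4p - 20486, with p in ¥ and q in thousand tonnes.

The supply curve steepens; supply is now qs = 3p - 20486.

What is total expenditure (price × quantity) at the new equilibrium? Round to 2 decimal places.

33210747.10

Before the shock: 36786 - 4p = 4p - 20486 ⇒ 57272 = 8p ⇒ p = 7159, q = 8150.
The shock moves the curves to qd = 36786 - 4p and qs = 3p - 20486.
Clearing the new market: 36786 - 4p = 3p - 20486, so p = 57272/7 ≈ 8181.7143 and q = 28414/7 ≈ 4059.1429.
New expenditure = 8181.7143 × 4059.1429 = 33210747.10.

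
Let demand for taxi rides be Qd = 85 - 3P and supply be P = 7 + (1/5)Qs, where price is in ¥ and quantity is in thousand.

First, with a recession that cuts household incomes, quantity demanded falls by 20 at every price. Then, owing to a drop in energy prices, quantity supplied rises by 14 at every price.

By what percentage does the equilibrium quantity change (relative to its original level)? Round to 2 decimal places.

Solve the original market: 85 - 3P = 5P - 35, hence P = 15 and Q = 40.
The shock moves the curves to Qd = 65 - 3P and Qs = 5P - 21.
Setting them equal: 65 - 3P = 5P - 21 → 86 = 8P, so P = 10.75 and Q = 32.75.
%ΔQ = (32.75 − 40) / 40 × 100 = -18.13%.

-18.13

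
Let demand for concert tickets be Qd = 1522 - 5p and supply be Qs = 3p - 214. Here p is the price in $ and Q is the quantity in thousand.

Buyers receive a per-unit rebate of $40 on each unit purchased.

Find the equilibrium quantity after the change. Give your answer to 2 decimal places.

512.00

Before the shock: 1522 - 5p = 3p - 214 ⇒ 1736 = 8p ⇒ p = 217, Q = 437.
Since buyers' out-of-pocket price is the market price minus the rebate, the effective demand curve becomes Qd = 1722 - 5p.
Equate the new curves: 1722 - 5p = 3p - 214, giving 1936 = 8p, p = 242, Q = 512.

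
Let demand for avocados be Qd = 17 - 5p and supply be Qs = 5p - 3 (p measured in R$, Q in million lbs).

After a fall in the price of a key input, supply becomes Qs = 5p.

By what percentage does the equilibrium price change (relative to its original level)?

-15

Original equilibrium: 17 - 5p = 5p - 3 gives 20 = 10p, so p = 2 and Q = 7.
The new curves are Qd = 17 - 5p (demand) and Qs = 5p (supply).
Clearing the new market: 17 - 5p = 5p, so p = 1.7 and Q = 8.5.
%Δp = (1.7 − 2) / 2 × 100 = -15%.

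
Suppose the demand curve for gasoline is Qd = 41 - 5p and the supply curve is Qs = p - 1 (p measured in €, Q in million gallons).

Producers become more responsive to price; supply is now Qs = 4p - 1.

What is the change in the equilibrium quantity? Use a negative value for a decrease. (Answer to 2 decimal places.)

Before the shock: 41 - 5p = p - 1 ⇒ 42 = 6p ⇒ p = 7, Q = 6.
The new curves are Qd = 41 - 5p (demand) and Qs = 4p - 1 (supply).
New equilibrium: 41 - 5p = 4p - 1 ⇒ 42 = 9p ⇒ p = 14/3 ≈ 4.6667, Q = 53/3 ≈ 17.6667.
ΔQ = 17.6667 − 6 = +11.67.

+11.67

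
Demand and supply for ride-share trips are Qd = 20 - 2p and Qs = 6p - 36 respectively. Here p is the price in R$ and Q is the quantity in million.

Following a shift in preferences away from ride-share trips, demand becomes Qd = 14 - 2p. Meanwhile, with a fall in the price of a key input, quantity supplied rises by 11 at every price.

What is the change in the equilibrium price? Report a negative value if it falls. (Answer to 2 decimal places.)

-2.13

Solve the original market: 20 - 2p = 6p - 36, hence p = 7 and Q = 6.
After the shift, demand is Qd = 14 - 2p and supply is Qs = 6p - 25.
Setting them equal: 14 - 2p = 6p - 25 → 39 = 8p, so p = 4.875 and Q = 4.25.
Δp = 4.875 − 7 = -2.13.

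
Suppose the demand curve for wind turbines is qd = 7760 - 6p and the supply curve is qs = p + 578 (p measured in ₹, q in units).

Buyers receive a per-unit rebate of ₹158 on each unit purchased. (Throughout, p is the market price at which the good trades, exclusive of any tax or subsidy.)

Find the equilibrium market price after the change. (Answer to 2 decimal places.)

1161.43

Solve the original market: 7760 - 6p = p + 578, hence p = 1026 and q = 1604.
Since buyers' out-of-pocket price is the market price minus the rebate, the effective demand curve becomes qd = 8708 - 6p.
Equate the new curves: 8708 - 6p = p + 578, giving 8130 = 7p, p = 8130/7 ≈ 1161.4286, q = 12176/7 ≈ 1739.4286.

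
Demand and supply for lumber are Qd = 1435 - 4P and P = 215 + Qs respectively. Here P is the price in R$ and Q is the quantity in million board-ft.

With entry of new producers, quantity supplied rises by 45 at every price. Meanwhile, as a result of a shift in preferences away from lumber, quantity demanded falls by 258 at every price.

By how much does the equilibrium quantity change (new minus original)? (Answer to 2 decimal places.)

-15.60

Initially, 1435 - 4P = P - 215, so 1650 = 5P and P = 330, Q = 115.
The shock moves the curves to Qd = 1177 - 4P and Qs = P - 170.
Setting them equal: 1177 - 4P = P - 170 → 1347 = 5P, so P = 269.4 and Q = 99.4.
ΔQ = 99.4 − 115 = -15.60.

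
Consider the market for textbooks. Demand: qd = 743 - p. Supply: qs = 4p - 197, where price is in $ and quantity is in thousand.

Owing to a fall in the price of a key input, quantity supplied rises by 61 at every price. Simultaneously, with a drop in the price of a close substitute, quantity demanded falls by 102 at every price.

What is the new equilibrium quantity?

Before the shock: 743 - p = 4p - 197 ⇒ 940 = 5p ⇒ p = 188, q = 555.
The new curves are qd = 641 - p (demand) and qs = 4p - 136 (supply).
Clearing the new market: 641 - p = 4p - 136, so p = 155.4 and q = 485.6.

485.6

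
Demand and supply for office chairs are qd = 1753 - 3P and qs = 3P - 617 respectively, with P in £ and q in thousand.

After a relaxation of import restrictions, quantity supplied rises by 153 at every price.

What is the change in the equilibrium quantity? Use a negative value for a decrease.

Original equilibrium: 1753 - 3P = 3P - 617 gives 2370 = 6P, so P = 395 and q = 568.
The new curves are qd = 1753 - 3P (demand) and qs = 3P - 464 (supply).
New equilibrium: 1753 - 3P = 3P - 464 ⇒ 2217 = 6P ⇒ P = 369.5, q = 644.5.
Δq = 644.5 − 568 = +76.5.

+76.5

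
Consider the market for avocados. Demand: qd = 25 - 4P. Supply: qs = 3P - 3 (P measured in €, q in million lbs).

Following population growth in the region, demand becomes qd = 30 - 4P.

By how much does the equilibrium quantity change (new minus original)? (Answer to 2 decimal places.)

Before the shock: 25 - 4P = 3P - 3 ⇒ 28 = 7P ⇒ P = 4, q = 9.
The new curves are qd = 30 - 4P (demand) and qs = 3P - 3 (supply).
Setting them equal: 30 - 4P = 3P - 3 → 33 = 7P, so P = 33/7 ≈ 4.7143 and q = 78/7 ≈ 11.1429.
Δq = 11.1429 − 9 = +2.14.

+2.14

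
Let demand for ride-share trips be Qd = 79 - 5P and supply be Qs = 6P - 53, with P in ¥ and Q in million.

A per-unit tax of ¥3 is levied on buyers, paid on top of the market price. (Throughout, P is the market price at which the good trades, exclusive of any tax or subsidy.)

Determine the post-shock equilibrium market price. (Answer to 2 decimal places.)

10.64

Solve the original market: 79 - 5P = 6P - 53, hence P = 12 and Q = 19.
Since buyers pay the price plus the tax, the effective demand curve becomes Qd = 64 - 5P.
Equate the new curves: 64 - 5P = 6P - 53, giving 117 = 11P, P = 117/11 ≈ 10.6364, Q = 119/11 ≈ 10.8182.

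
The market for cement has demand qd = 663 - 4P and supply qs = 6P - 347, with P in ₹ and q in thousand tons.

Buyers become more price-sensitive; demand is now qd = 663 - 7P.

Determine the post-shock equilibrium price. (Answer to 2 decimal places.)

Solve the original market: 663 - 4P = 6P - 347, hence P = 101 and q = 259.
With the change applied: demand qd = 663 - 7P, supply qs = 6P - 347.
Equate the new curves: 663 - 7P = 6P - 347, giving 1010 = 13P, P = 1010/13 ≈ 77.6923, q = 1549/13 ≈ 119.1538.

77.69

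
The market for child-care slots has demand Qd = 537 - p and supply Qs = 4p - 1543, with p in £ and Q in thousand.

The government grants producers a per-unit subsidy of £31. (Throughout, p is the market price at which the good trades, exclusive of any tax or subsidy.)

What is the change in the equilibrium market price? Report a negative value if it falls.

-24.8

Solve the original market: 537 - p = 4p - 1543, hence p = 416 and Q = 121.
Since sellers receive the price plus the subsidy, the effective supply curve becomes Qs = 4p - 1419.
New equilibrium: 537 - p = 4p - 1419 ⇒ 1956 = 5p ⇒ p = 391.2, Q = 145.8.
Δp = 391.2 − 416 = -24.8.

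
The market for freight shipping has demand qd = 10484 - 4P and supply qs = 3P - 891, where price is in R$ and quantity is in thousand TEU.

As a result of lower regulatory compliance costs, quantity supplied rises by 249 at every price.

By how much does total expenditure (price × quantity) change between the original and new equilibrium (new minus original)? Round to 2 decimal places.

Original equilibrium: 10484 - 4P = 3P - 891 gives 11375 = 7P, so P = 1625 and q = 3984.
The new curves are qd = 10484 - 4P (demand) and qs = 3P - 642 (supply).
Setting them equal: 10484 - 4P = 3P - 642 → 11126 = 7P, so P = 11126/7 ≈ 1589.4286 and q = 28884/7 ≈ 4126.2857.
Expenditure moves from 1625×3984 = 6474000 to 1589.4286×4126.2857 = 6558436.4082; change = +84436.41.

+84436.41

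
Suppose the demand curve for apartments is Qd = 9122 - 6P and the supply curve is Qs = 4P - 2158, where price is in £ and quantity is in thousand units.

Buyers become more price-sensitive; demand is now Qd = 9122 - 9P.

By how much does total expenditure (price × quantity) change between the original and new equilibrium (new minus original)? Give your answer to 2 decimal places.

Original equilibrium: 9122 - 6P = 4P - 2158 gives 11280 = 10P, so P = 1128 and Q = 2354.
The shock moves the curves to Qd = 9122 - 9P and Qs = 4P - 2158.
Setting them equal: 9122 - 9P = 4P - 2158 → 11280 = 13P, so P = 11280/13 ≈ 867.6923 and Q = 17066/13 ≈ 1312.7692.
Expenditure moves from 1128×2354 = 2655312 to 867.6923×1312.7692 = 1139079.7633; change = -1516232.24.

-1516232.24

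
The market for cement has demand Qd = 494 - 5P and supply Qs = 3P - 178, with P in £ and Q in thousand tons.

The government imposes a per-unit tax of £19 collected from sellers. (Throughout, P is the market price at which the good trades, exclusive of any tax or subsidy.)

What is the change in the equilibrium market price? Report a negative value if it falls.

+7.125

Initially, 494 - 5P = 3P - 178, so 672 = 8P and P = 84, Q = 74.
Since sellers keep the price net of the tax, the effective supply curve becomes Qs = 3P - 235.
New equilibrium: 494 - 5P = 3P - 235 ⇒ 729 = 8P ⇒ P = 91.125, Q = 38.375.
ΔP = 91.125 − 84 = +7.125.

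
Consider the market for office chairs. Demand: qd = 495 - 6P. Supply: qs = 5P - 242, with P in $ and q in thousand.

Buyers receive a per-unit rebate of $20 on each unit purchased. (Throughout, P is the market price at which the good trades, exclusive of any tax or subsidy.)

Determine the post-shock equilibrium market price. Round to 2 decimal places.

Original equilibrium: 495 - 6P = 5P - 242 gives 737 = 11P, so P = 67 and q = 93.
Since buyers' out-of-pocket price is the market price minus the rebate, the effective demand curve becomes qd = 615 - 6P.
Equate the new curves: 615 - 6P = 5P - 242, giving 857 = 11P, P = 857/11 ≈ 77.9091, q = 1623/11 ≈ 147.5455.

77.91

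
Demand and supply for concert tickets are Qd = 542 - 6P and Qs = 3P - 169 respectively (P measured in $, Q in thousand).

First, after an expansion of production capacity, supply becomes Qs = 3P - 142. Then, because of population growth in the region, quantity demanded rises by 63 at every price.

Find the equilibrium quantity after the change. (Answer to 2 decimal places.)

Before the shock: 542 - 6P = 3P - 169 ⇒ 711 = 9P ⇒ P = 79, Q = 68.
The shock moves the curves to Qd = 605 - 6P and Qs = 3P - 142.
Clearing the new market: 605 - 6P = 3P - 142, so P = 83 and Q = 107.

107.00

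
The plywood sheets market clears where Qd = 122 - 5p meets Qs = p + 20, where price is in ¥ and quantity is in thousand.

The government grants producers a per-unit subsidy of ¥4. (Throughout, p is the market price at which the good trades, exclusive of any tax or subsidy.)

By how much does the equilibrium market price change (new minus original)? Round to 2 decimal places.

-0.67

Original equilibrium: 122 - 5p = p + 20 gives 102 = 6p, so p = 17 and Q = 37.
Since sellers receive the price plus the subsidy, the effective supply curve becomes Qs = p + 24.
New equilibrium: 122 - 5p = p + 24 ⇒ 98 = 6p ⇒ p = 49/3 ≈ 16.3333, Q = 121/3 ≈ 40.3333.
Δp = 16.3333 − 17 = -0.67.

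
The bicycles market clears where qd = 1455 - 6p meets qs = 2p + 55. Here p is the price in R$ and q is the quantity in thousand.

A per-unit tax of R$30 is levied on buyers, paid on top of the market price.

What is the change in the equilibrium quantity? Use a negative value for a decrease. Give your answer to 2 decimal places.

-45.00

Original equilibrium: 1455 - 6p = 2p + 55 gives 1400 = 8p, so p = 175 and q = 405.
Since buyers pay the price plus the tax, the effective demand curve becomes qd = 1275 - 6p.
Equate the new curves: 1275 - 6p = 2p + 55, giving 1220 = 8p, p = 152.5, q = 360.
Δq = 360 − 405 = -45.00.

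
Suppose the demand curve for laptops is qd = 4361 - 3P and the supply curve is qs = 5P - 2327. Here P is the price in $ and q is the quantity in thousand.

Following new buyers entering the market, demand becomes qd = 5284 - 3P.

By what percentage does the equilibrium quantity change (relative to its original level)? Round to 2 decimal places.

Before the shock: 4361 - 3P = 5P - 2327 ⇒ 6688 = 8P ⇒ P = 836, q = 1853.
After the shift, demand is qd = 5284 - 3P and supply is qs = 5P - 2327.
Equate the new curves: 5284 - 3P = 5P - 2327, giving 7611 = 8P, P = 951.375, q = 2429.875.
%Δq = (2429.875 − 1853) / 1853 × 100 = +31.13%.

+31.13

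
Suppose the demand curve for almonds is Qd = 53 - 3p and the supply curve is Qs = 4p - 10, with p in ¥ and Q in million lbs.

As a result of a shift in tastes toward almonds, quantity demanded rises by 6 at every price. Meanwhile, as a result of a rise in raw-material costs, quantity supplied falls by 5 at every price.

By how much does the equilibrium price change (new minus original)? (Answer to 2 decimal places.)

+1.57

Before the shock: 53 - 3p = 4p - 10 ⇒ 63 = 7p ⇒ p = 9, Q = 26.
With the change applied: demand Qd = 59 - 3p, supply Qs = 4p - 15.
Clearing the new market: 59 - 3p = 4p - 15, so p = 74/7 ≈ 10.5714 and Q = 191/7 ≈ 27.2857.
Δp = 10.5714 − 9 = +1.57.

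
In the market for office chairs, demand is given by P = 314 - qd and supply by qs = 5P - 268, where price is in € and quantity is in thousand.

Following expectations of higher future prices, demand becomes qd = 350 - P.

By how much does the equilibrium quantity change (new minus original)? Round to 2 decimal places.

Before the shock: 314 - P = 5P - 268 ⇒ 582 = 6P ⇒ P = 97, q = 217.
The new curves are qd = 350 - P (demand) and qs = 5P - 268 (supply).
Setting them equal: 350 - P = 5P - 268 → 618 = 6P, so P = 103 and q = 247.
Δq = 247 − 217 = +30.00.

+30.00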